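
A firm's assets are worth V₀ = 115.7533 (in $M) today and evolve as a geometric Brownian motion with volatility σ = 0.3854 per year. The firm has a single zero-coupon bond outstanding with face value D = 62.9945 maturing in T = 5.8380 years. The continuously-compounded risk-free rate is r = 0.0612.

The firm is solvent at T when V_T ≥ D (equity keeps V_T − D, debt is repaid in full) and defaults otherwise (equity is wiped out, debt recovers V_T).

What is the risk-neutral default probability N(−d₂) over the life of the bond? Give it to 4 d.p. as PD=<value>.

PD=0.2838

d₁ = [ln(V₀/D) + (r + σ²/2)T] / (σ√T)
   = [ln(115.7533/62.9945) + (0.0612 + 0.5·0.3854²)·5.8380] / (0.3854·√5.8380)
   = [0.608414 + 0.790854] / 0.931202 = 1.502647
d₂ = d₁ − σ√T = 1.502647 − 0.931202 = 0.571446
risk-neutral PD = N(−d₂) = N(-0.571446) = 0.283849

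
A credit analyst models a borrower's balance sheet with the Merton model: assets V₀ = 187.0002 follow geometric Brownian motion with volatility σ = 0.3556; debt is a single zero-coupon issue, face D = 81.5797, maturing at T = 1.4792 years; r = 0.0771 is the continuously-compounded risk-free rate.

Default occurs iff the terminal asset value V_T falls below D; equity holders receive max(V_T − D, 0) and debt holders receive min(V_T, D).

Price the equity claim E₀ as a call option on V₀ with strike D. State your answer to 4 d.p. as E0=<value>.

d₁ = [ln(V₀/D) + (r + σ²/2)T] / (σ√T)
   = [ln(187.0002/81.5797) + (0.0771 + 0.5·0.3556²)·1.4792] / (0.3556·√1.4792)
   = [0.829529 + 0.207570] / 0.432489 = 2.397977
d₂ = d₁ − σ√T = 2.397977 − 0.432489 = 1.965488
N(d₁) = 0.991757,  N(d₂) = 0.975321,  e^(−rT) = 0.892217
E₀ = V₀·N(d₁) − D·e^(−rT)·N(d₂)
   = 187.0002·0.991757 − 81.5797·0.892217·0.975321 = 114.468299

E0=114.4683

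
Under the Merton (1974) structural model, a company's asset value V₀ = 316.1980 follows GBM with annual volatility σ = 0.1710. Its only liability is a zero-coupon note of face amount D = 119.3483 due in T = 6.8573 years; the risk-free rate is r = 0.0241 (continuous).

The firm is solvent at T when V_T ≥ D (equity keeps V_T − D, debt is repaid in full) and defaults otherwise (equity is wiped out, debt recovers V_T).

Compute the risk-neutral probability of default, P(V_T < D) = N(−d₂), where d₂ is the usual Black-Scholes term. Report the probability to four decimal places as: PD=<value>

d₁ = [ln(V₀/D) + (r + σ²/2)T] / (σ√T)
   = [ln(316.1980/119.3483) + (0.0241 + 0.5·0.1710²)·6.8573] / (0.1710·√6.8573)
   = [0.974322 + 0.265518] / 0.447788 = 2.768810
d₂ = d₁ − σ√T = 2.768810 − 0.447788 = 2.321022
risk-neutral PD = N(−d₂) = N(-2.321022) = 0.010143

PD=0.0101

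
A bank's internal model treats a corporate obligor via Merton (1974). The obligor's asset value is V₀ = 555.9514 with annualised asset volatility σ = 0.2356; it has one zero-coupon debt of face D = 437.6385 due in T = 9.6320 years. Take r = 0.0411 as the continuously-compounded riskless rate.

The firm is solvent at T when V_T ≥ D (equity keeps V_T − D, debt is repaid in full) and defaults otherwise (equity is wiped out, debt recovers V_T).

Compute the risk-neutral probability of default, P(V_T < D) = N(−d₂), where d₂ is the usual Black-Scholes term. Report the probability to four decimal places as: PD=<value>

d₁ = [ln(V₀/D) + (r + σ²/2)T] / (σ√T)
   = [ln(555.9514/437.6385) + (0.0411 + 0.5·0.2356²)·9.6320] / (0.2356·√9.6320)
   = [0.239288 + 0.663199] / 0.731196 = 1.234261
d₂ = d₁ − σ√T = 1.234261 − 0.731196 = 0.503066
risk-neutral PD = N(−d₂) = N(-0.503066) = 0.307459

PD=0.3075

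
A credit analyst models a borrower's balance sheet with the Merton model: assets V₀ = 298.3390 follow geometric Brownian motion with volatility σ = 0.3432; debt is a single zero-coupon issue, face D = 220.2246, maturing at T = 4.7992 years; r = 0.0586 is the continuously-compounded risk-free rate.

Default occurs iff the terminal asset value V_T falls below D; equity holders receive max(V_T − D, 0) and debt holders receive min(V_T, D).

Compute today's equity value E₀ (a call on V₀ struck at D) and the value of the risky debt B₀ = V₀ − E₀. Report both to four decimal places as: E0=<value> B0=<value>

E0=152.1835 B0=146.1555

d₁ = [ln(V₀/D) + (r + σ²/2)T] / (σ√T)
   = [ln(298.3390/220.2246) + (0.0586 + 0.5·0.3432²)·4.7992] / (0.3432·√4.7992)
   = [0.303582 + 0.563873] / 0.751851 = 1.153760
d₂ = d₁ − σ√T = 1.153760 − 0.751851 = 0.401909
N(d₁) = 0.875701,  N(d₂) = 0.656125,  e^(−rT) = 0.754852
E₀ = V₀·N(d₁) − D·e^(−rT)·N(d₂)
   = 298.3390·0.875701 − 220.2246·0.754852·0.656125 = 152.183461
B₀ = V₀ − E₀ = 298.3390 − 152.183461 = 146.155539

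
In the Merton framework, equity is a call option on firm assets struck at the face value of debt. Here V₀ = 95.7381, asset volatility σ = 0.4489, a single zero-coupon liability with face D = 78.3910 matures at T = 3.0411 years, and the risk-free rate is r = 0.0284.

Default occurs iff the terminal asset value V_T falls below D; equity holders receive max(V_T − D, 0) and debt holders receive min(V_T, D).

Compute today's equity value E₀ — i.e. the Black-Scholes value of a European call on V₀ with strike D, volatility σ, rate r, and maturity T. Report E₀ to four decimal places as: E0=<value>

E0=39.0309

d₁ = [ln(V₀/D) + (r + σ²/2)T] / (σ√T)
   = [ln(95.7381/78.3910) + (0.0284 + 0.5·0.4489²)·3.0411] / (0.4489·√3.0411)
   = [0.199907 + 0.392775] / 0.782825 = 0.757107
d₂ = d₁ − σ√T = 0.757107 − 0.782825 = -0.025719
N(d₁) = 0.775507,  N(d₂) = 0.489741,  e^(−rT) = 0.917257
E₀ = V₀·N(d₁) − D·e^(−rT)·N(d₂)
   = 95.7381·0.775507 − 78.3910·0.917257·0.489741 = 39.030894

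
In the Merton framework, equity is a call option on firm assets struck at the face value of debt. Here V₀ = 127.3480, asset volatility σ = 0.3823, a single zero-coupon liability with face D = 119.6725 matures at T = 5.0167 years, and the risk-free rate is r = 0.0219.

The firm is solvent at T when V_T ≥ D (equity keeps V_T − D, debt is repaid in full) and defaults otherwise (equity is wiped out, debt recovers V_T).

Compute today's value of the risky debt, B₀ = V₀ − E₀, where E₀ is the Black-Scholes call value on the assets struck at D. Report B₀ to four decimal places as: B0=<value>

B0=77.6777

d₁ = [ln(V₀/D) + (r + σ²/2)T] / (σ√T)
   = [ln(127.3480/119.6725) + (0.0219 + 0.5·0.3823²)·5.0167] / (0.3823·√5.0167)
   = [0.062165 + 0.476469] / 0.856275 = 0.629043
d₂ = d₁ − σ√T = 0.629043 − 0.856275 = -0.227232
N(d₁) = 0.735340,  N(d₂) = 0.410122,  e^(−rT) = 0.895954
E₀ = V₀·N(d₁) − D·e^(−rT)·N(d₂)
   = 127.3480·0.735340 − 119.6725·0.895954·0.410122 = 49.670329
B₀ = V₀ − E₀ = 127.3480 − 49.670329 = 77.677671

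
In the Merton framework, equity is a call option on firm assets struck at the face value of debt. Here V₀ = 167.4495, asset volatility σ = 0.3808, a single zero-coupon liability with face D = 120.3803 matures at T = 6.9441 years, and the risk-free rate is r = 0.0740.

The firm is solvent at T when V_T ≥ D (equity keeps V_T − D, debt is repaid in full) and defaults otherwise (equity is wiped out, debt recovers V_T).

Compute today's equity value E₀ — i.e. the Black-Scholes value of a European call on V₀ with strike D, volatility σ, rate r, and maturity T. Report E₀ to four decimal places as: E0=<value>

d₁ = [ln(V₀/D) + (r + σ²/2)T] / (σ√T)
   = [ln(167.4495/120.3803) + (0.0740 + 0.5·0.3808²)·6.9441] / (0.3808·√6.9441)
   = [0.330026 + 1.017341] / 1.003471 = 1.342706
d₂ = d₁ − σ√T = 1.342706 − 1.003471 = 0.339235
N(d₁) = 0.910316,  N(d₂) = 0.632783,  e^(−rT) = 0.598180
E₀ = V₀·N(d₁) − D·e^(−rT)·N(d₂)
   = 167.4495·0.910316 − 120.3803·0.598180·0.632783 = 106.865852

E0=106.8659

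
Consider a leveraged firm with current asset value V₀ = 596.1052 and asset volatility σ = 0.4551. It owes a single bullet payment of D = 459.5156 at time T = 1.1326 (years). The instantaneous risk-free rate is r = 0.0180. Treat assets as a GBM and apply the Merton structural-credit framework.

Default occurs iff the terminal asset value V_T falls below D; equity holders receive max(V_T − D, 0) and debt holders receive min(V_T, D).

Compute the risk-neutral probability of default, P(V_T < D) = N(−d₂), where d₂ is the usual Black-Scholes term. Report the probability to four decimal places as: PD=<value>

PD=0.3680

d₁ = [ln(V₀/D) + (r + σ²/2)T] / (σ√T)
   = [ln(596.1052/459.5156) + (0.0180 + 0.5·0.4551²)·1.1326] / (0.4551·√1.1326)
   = [0.260244 + 0.137677] / 0.484334 = 0.821583
d₂ = d₁ − σ√T = 0.821583 − 0.484334 = 0.337249
risk-neutral PD = N(−d₂) = N(-0.337249) = 0.367965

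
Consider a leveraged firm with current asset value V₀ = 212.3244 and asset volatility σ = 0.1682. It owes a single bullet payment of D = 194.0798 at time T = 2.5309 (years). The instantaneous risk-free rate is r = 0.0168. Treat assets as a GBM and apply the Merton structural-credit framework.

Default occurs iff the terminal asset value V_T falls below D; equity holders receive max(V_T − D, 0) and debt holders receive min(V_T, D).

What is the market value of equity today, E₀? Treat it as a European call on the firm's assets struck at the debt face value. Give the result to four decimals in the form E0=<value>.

d₁ = [ln(V₀/D) + (r + σ²/2)T] / (σ√T)
   = [ln(212.3244/194.0798) + (0.0168 + 0.5·0.1682²)·2.5309] / (0.1682·√2.5309)
   = [0.089846 + 0.078320] / 0.267586 = 0.628456
d₂ = d₁ − σ√T = 0.628456 − 0.267586 = 0.360870
N(d₁) = 0.735147,  N(d₂) = 0.640902,  e^(−rT) = 0.958372
E₀ = V₀·N(d₁) − D·e^(−rT)·N(d₂)
   = 212.3244·0.735147 − 194.0798·0.958372·0.640902 = 36.881583

E0=36.8816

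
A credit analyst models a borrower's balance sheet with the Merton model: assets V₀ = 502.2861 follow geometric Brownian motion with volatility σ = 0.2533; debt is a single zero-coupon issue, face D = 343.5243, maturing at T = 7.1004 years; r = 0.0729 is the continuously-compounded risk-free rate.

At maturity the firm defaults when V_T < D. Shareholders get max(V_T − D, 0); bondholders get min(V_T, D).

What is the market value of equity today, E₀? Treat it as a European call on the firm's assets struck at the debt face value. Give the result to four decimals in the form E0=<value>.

d₁ = [ln(V₀/D) + (r + σ²/2)T] / (σ√T)
   = [ln(502.2861/343.5243) + (0.0729 + 0.5·0.2533²)·7.1004] / (0.2533·√7.1004)
   = [0.379912 + 0.745403] / 0.674958 = 1.667238
d₂ = d₁ − σ√T = 1.667238 − 0.674958 = 0.992280
N(d₁) = 0.952266,  N(d₂) = 0.839470,  e^(−rT) = 0.595938
E₀ = V₀·N(d₁) − D·e^(−rT)·N(d₂)
   = 502.2861·0.952266 − 343.5243·0.595938·0.839470 = 306.454765

E0=306.4548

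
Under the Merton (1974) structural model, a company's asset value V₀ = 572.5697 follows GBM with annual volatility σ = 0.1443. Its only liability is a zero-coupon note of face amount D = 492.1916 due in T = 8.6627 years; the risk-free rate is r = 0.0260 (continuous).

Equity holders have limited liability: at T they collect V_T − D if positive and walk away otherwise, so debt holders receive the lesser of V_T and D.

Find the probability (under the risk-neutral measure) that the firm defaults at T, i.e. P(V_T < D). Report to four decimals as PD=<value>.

d₁ = [ln(V₀/D) + (r + σ²/2)T] / (σ√T)
   = [ln(572.5697/492.1916) + (0.0260 + 0.5·0.1443²)·8.6627] / (0.1443·√8.6627)
   = [0.151266 + 0.315420] / 0.424710 = 1.098834
d₂ = d₁ − σ√T = 1.098834 − 0.424710 = 0.674123
risk-neutral PD = N(−d₂) = N(-0.674123) = 0.250117

PD=0.2501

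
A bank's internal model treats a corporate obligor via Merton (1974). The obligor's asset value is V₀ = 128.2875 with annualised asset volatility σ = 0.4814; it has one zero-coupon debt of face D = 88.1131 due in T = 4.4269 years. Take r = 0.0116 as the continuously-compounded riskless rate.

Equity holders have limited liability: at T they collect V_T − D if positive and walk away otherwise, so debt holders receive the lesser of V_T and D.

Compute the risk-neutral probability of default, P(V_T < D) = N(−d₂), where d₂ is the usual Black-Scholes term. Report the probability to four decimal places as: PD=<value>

d₁ = [ln(V₀/D) + (r + σ²/2)T] / (σ√T)
   = [ln(128.2875/88.1131) + (0.0116 + 0.5·0.4814²)·4.4269] / (0.4814·√4.4269)
   = [0.375653 + 0.564310] / 1.012875 = 0.928014
d₂ = d₁ − σ√T = 0.928014 − 1.012875 = -0.084861
risk-neutral PD = N(−d₂) = N(0.084861) = 0.533814

PD=0.5338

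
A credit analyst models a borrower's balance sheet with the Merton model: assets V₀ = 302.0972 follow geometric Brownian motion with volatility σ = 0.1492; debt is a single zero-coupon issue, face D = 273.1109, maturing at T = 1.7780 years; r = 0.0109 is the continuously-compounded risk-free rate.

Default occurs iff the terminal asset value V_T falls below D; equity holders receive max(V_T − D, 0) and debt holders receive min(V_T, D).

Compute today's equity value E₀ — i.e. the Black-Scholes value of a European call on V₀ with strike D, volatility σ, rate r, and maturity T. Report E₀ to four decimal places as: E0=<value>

d₁ = [ln(V₀/D) + (r + σ²/2)T] / (σ√T)
   = [ln(302.0972/273.1109) + (0.0109 + 0.5·0.1492²)·1.7780] / (0.1492·√1.7780)
   = [0.100871 + 0.039170] / 0.198946 = 0.703914
d₂ = d₁ − σ√T = 0.703914 − 0.198946 = 0.504969
N(d₁) = 0.759257,  N(d₂) = 0.693210,  e^(−rT) = 0.980806
E₀ = V₀·N(d₁) − D·e^(−rT)·N(d₂)
   = 302.0972·0.759257 − 273.1109·0.980806·0.693210 = 43.680106

E0=43.6801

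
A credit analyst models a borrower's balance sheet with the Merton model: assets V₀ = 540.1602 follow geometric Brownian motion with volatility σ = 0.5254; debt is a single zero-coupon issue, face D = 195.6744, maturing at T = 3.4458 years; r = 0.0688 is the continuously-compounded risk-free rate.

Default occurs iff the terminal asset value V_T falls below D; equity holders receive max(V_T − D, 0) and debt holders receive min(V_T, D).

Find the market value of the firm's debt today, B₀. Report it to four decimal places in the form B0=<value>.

B0=142.1546

d₁ = [ln(V₀/D) + (r + σ²/2)T] / (σ√T)
   = [ln(540.1602/195.6744) + (0.0688 + 0.5·0.5254²)·3.4458] / (0.5254·√3.4458)
   = [1.015414 + 0.712669] / 0.975293 = 1.771860
d₂ = d₁ − σ√T = 1.771860 − 0.975293 = 0.796567
N(d₁) = 0.961791,  N(d₂) = 0.787149,  e^(−rT) = 0.788935
E₀ = V₀·N(d₁) − D·e^(−rT)·N(d₂)
   = 540.1602·0.961791 − 195.6744·0.788935·0.787149 = 398.005637
B₀ = V₀ − E₀ = 540.1602 − 398.005637 = 142.154563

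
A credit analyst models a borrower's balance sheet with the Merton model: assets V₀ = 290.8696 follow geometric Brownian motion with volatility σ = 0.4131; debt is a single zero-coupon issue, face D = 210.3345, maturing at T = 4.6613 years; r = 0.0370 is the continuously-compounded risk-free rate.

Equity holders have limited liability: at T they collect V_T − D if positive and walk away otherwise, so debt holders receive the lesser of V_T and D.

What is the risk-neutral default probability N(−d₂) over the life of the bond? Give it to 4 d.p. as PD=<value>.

d₁ = [ln(V₀/D) + (r + σ²/2)T] / (σ√T)
   = [ln(290.8696/210.3345) + (0.0370 + 0.5·0.4131²)·4.6613] / (0.4131·√4.6613)
   = [0.324176 + 0.570197] / 0.891885 = 1.002790
d₂ = d₁ − σ√T = 1.002790 − 0.891885 = 0.110905
risk-neutral PD = N(−d₂) = N(-0.110905) = 0.455846

PD=0.4558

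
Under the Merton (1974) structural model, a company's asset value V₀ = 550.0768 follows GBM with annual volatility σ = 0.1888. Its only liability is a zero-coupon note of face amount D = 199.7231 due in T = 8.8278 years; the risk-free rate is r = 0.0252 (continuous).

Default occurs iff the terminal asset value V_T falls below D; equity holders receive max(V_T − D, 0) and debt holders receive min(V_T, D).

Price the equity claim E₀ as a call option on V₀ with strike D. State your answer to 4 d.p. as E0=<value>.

E0=390.9709

d₁ = [ln(V₀/D) + (r + σ²/2)T] / (σ√T)
   = [ln(550.0768/199.7231) + (0.0252 + 0.5·0.1888²)·8.8278] / (0.1888·√8.8278)
   = [1.013126 + 0.379796] / 0.560955 = 2.483125
d₂ = d₁ − σ√T = 2.483125 − 0.560955 = 1.922170
N(d₁) = 0.993488,  N(d₂) = 0.972708,  e^(−rT) = 0.800547
E₀ = V₀·N(d₁) − D·e^(−rT)·N(d₂)
   = 550.0768·0.993488 − 199.7231·0.800547·0.972708 = 390.970868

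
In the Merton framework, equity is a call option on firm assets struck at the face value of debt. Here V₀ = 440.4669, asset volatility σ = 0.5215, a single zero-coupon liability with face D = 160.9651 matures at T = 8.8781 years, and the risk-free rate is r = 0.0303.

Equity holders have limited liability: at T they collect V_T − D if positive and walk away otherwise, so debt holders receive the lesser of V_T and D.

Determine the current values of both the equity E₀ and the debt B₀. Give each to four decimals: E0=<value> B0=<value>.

d₁ = [ln(V₀/D) + (r + σ²/2)T] / (σ√T)
   = [ln(440.4669/160.9651) + (0.0303 + 0.5·0.5215²)·8.8781] / (0.5215·√8.8781)
   = [1.006648 + 1.476260] / 1.553869 = 1.597888
d₂ = d₁ − σ√T = 1.597888 − 1.553869 = 0.044019
N(d₁) = 0.944966,  N(d₂) = 0.517555,  e^(−rT) = 0.764138
E₀ = V₀·N(d₁) − D·e^(−rT)·N(d₂)
   = 440.4669·0.944966 − 160.9651·0.764138·0.517555 = 352.567147
B₀ = V₀ − E₀ = 440.4669 − 352.567147 = 87.899753

E0=352.5671 B0=87.8998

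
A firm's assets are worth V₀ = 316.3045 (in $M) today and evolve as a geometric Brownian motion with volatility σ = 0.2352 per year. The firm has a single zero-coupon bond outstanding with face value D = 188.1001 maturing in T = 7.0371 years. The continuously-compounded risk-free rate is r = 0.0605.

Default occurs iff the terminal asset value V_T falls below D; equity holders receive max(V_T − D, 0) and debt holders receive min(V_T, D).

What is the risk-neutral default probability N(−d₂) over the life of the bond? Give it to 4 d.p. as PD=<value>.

d₁ = [ln(V₀/D) + (r + σ²/2)T] / (σ√T)
   = [ln(316.3045/188.1001) + (0.0605 + 0.5·0.2352²)·7.0371] / (0.2352·√7.0371)
   = [0.519731 + 0.620387] / 0.623928 = 1.827325
d₂ = d₁ − σ√T = 1.827325 − 0.623928 = 1.203397
risk-neutral PD = N(−d₂) = N(-1.203397) = 0.114411

PD=0.1144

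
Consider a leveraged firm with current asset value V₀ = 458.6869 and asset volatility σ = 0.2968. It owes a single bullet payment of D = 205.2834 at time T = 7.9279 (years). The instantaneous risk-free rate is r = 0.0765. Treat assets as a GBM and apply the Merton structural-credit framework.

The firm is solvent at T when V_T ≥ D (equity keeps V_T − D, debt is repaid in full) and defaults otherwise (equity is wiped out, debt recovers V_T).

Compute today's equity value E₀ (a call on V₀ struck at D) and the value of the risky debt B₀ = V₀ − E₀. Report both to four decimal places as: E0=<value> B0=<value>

E0=350.0950 B0=108.5919

d₁ = [ln(V₀/D) + (r + σ²/2)T] / (σ√T)
   = [ln(458.6869/205.2834) + (0.0765 + 0.5·0.2968²)·7.9279] / (0.2968·√7.9279)
   = [0.803976 + 0.955670] / 0.835686 = 2.105631
d₂ = d₁ − σ√T = 2.105631 − 0.835686 = 1.269946
N(d₁) = 0.982382,  N(d₂) = 0.897948,  e^(−rT) = 0.545264
E₀ = V₀·N(d₁) − D·e^(−rT)·N(d₂)
   = 458.6869·0.982382 − 205.2834·0.545264·0.897948 = 350.094985
B₀ = V₀ − E₀ = 458.6869 − 350.094985 = 108.591915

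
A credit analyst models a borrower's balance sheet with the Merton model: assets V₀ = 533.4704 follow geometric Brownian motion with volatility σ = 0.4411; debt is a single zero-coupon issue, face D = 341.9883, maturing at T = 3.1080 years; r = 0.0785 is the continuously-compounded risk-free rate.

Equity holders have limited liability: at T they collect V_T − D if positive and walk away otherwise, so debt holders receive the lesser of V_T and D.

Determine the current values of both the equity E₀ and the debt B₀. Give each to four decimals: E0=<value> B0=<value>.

d₁ = [ln(V₀/D) + (r + σ²/2)T] / (σ√T)
   = [ln(533.4704/341.9883) + (0.0785 + 0.5·0.4411²)·3.1080] / (0.4411·√3.1080)
   = [0.444627 + 0.546339] / 0.777638 = 1.274327
d₂ = d₁ − σ√T = 1.274327 − 0.777638 = 0.496689
N(d₁) = 0.898726,  N(d₂) = 0.690296,  e^(−rT) = 0.783505
E₀ = V₀·N(d₁) − D·e^(−rT)·N(d₂)
   = 533.4704·0.898726 − 341.9883·0.783505·0.690296 = 294.479437
B₀ = V₀ − E₀ = 533.4704 − 294.479437 = 238.990963

E0=294.4794 B0=238.9910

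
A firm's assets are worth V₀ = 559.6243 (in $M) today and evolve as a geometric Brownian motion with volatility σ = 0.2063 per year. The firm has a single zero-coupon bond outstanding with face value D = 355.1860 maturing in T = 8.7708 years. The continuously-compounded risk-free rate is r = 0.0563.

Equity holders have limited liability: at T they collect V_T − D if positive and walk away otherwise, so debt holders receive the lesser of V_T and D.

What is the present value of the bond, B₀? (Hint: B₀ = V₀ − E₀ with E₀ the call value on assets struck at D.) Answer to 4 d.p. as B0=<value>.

B0=211.4277

d₁ = [ln(V₀/D) + (r + σ²/2)T] / (σ√T)
   = [ln(559.6243/355.1860) + (0.0563 + 0.5·0.2063²)·8.7708] / (0.2063·√8.7708)
   = [0.454624 + 0.680437] / 0.610969 = 1.857807
d₂ = d₁ − σ√T = 1.857807 − 0.610969 = 1.246838
N(d₁) = 0.968402,  N(d₂) = 0.893772,  e^(−rT) = 0.610305
E₀ = V₀·N(d₁) − D·e^(−rT)·N(d₂)
   = 559.6243·0.968402 − 355.1860·0.610305·0.893772 = 348.196614
B₀ = V₀ − E₀ = 559.6243 − 348.196614 = 211.427686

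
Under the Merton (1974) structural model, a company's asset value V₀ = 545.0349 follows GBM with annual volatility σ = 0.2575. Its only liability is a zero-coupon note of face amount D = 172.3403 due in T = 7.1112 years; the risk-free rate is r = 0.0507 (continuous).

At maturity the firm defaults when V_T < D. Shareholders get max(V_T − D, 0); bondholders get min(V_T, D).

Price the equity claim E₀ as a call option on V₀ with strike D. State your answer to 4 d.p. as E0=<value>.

d₁ = [ln(V₀/D) + (r + σ²/2)T] / (σ√T)
   = [ln(545.0349/172.3403) + (0.0507 + 0.5·0.2575²)·7.1112] / (0.2575·√7.1112)
   = [1.151379 + 0.596296] / 0.686671 = 2.545142
d₂ = d₁ − σ√T = 2.545142 − 0.686671 = 1.858471
N(d₁) = 0.994538,  N(d₂) = 0.968449,  e^(−rT) = 0.697301
E₀ = V₀·N(d₁) − D·e^(−rT)·N(d₂)
   = 545.0349·0.994538 − 172.3403·0.697301·0.968449 = 425.676596

E0=425.6766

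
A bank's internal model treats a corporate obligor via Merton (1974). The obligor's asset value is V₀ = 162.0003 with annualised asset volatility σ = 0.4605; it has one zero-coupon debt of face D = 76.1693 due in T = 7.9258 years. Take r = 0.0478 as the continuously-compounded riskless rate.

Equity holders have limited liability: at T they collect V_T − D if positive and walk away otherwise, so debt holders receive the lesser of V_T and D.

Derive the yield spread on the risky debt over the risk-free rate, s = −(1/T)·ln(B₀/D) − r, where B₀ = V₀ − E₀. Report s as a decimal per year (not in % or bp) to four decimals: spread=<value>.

d₁ = [ln(V₀/D) + (r + σ²/2)T] / (σ√T)
   = [ln(162.0003/76.1693) + (0.0478 + 0.5·0.4605²)·7.9258] / (0.4605·√7.9258)
   = [0.754640 + 1.219227] / 1.296436 = 1.522533
d₂ = d₁ − σ√T = 1.522533 − 1.296436 = 0.226096
N(d₁) = 0.936062,  N(d₂) = 0.589437,  e^(−rT) = 0.684646
E₀ = V₀·N(d₁) − D·e^(−rT)·N(d₂)
   = 162.0003·0.936062 − 76.1693·0.684646·0.589437 = 120.903807
B₀ = V₀ − E₀ = 162.0003 − 120.903807 = 41.096493
spread = −(1/T)·ln(B₀/D) − r = −(1/7.9258)·ln(41.096493/76.1693) − 0.0478 = 0.03005154

spread=0.0301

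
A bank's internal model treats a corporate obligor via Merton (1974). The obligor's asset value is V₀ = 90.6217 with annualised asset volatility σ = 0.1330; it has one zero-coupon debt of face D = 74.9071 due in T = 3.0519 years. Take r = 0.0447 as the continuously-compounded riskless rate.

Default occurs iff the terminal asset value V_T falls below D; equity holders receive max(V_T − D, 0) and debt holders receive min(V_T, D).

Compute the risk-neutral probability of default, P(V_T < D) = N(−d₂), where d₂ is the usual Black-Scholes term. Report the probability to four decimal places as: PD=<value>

d₁ = [ln(V₀/D) + (r + σ²/2)T] / (σ√T)
   = [ln(90.6217/74.9071) + (0.0447 + 0.5·0.1330²)·3.0519] / (0.1330·√3.0519)
   = [0.190445 + 0.163412] / 0.232347 = 1.522971
d₂ = d₁ − σ√T = 1.522971 − 0.232347 = 1.290624
risk-neutral PD = N(−d₂) = N(-1.290624) = 0.098417

PD=0.0984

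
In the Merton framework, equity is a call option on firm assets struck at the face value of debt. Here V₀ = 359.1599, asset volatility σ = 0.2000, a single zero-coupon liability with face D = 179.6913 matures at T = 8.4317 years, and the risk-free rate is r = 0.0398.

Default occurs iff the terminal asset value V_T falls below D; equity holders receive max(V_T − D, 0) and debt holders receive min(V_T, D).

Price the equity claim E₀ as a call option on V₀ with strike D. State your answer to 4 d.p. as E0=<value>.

E0=232.5524

d₁ = [ln(V₀/D) + (r + σ²/2)T] / (σ√T)
   = [ln(359.1599/179.6913) + (0.0398 + 0.5·0.2000²)·8.4317] / (0.2000·√8.4317)
   = [0.692527 + 0.504216] / 0.580748 = 2.060693
d₂ = d₁ − σ√T = 2.060693 − 0.580748 = 1.479945
N(d₁) = 0.980334,  N(d₂) = 0.930556,  e^(−rT) = 0.714922
E₀ = V₀·N(d₁) − D·e^(−rT)·N(d₂)
   = 359.1599·0.980334 − 179.6913·0.714922·0.930556 = 232.552450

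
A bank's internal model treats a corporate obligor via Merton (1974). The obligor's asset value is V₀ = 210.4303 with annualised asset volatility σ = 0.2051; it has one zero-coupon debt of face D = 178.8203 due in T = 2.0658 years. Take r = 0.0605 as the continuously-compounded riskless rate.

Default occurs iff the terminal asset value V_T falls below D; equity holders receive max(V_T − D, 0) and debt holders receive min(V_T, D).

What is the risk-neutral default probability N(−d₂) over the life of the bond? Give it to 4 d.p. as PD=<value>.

PD=0.2036

d₁ = [ln(V₀/D) + (r + σ²/2)T] / (σ√T)
   = [ln(210.4303/178.8203) + (0.0605 + 0.5·0.2051²)·2.0658] / (0.2051·√2.0658)
   = [0.162773 + 0.168431] / 0.294788 = 1.123533
d₂ = d₁ − σ√T = 1.123533 − 0.294788 = 0.828745
risk-neutral PD = N(−d₂) = N(-0.828745) = 0.203624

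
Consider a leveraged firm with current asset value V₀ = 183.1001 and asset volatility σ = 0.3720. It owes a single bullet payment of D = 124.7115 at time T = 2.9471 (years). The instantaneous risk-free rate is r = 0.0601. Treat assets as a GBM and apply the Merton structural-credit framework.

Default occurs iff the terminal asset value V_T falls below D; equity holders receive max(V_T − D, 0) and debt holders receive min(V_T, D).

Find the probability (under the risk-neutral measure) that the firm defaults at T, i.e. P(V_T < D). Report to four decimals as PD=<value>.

PD=0.2879

d₁ = [ln(V₀/D) + (r + σ²/2)T] / (σ√T)
   = [ln(183.1001/124.7115) + (0.0601 + 0.5·0.3720²)·2.9471] / (0.3720·√2.9471)
   = [0.384030 + 0.381036] / 0.638617 = 1.198005
d₂ = d₁ − σ√T = 1.198005 − 0.638617 = 0.559388
risk-neutral PD = N(−d₂) = N(-0.559388) = 0.287948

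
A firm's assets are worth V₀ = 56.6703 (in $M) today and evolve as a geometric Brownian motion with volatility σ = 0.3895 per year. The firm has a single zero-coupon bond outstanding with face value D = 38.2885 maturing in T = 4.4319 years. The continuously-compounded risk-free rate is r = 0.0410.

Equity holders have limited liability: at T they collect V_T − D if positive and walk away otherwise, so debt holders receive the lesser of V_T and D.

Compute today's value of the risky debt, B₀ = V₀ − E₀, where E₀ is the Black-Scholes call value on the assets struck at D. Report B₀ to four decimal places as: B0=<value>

B0=27.1716

d₁ = [ln(V₀/D) + (r + σ²/2)T] / (σ√T)
   = [ln(56.6703/38.2885) + (0.0410 + 0.5·0.3895²)·4.4319] / (0.3895·√4.4319)
   = [0.392101 + 0.517890] / 0.819978 = 1.109774
d₂ = d₁ − σ√T = 1.109774 − 0.819978 = 0.289796
N(d₁) = 0.866452,  N(d₂) = 0.614014,  e^(−rT) = 0.833845
E₀ = V₀·N(d₁) − D·e^(−rT)·N(d₂)
   = 56.6703·0.866452 − 38.2885·0.833845·0.614014 = 29.498671
B₀ = V₀ − E₀ = 56.6703 − 29.498671 = 27.171629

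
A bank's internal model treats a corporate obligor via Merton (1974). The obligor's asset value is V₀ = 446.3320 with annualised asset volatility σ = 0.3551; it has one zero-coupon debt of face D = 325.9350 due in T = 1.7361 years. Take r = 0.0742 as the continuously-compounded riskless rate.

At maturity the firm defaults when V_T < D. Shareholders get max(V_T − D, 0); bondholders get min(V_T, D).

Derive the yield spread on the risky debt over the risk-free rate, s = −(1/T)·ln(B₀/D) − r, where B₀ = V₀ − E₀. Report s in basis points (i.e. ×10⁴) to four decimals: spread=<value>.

d₁ = [ln(V₀/D) + (r + σ²/2)T] / (σ√T)
   = [ln(446.3320/325.9350) + (0.0742 + 0.5·0.3551²)·1.7361] / (0.3551·√1.7361)
   = [0.314365 + 0.238276] / 0.467884 = 1.181151
d₂ = d₁ − σ√T = 1.181151 − 0.467884 = 0.713267
N(d₁) = 0.881229,  N(d₂) = 0.762160,  e^(−rT) = 0.879133
E₀ = V₀·N(d₁) − D·e^(−rT)·N(d₂)
   = 446.3320·0.881229 − 325.9350·0.879133·0.762160 = 174.931010
B₀ = V₀ − E₀ = 446.3320 − 174.931010 = 271.400990
spread = −(1/T)·ln(B₀/D) − r = −(1/1.7361)·ln(271.400990/325.9350) − 0.0742 = 0.03126661
in basis points: 0.03126661 × 10⁴ = 312.6661 bp

spread=312.6661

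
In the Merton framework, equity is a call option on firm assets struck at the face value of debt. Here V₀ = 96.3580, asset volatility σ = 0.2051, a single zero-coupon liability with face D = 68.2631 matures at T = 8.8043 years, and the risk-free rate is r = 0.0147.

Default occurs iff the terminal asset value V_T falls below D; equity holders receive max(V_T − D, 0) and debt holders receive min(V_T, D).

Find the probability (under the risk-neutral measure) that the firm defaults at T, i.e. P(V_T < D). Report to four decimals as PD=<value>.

d₁ = [ln(V₀/D) + (r + σ²/2)T] / (σ√T)
   = [ln(96.3580/68.2631) + (0.0147 + 0.5·0.2051²)·8.8043] / (0.2051·√8.8043)
   = [0.344701 + 0.314604] / 0.608574 = 1.083362
d₂ = d₁ − σ√T = 1.083362 − 0.608574 = 0.474788
risk-neutral PD = N(−d₂) = N(-0.474788) = 0.317469

PD=0.3175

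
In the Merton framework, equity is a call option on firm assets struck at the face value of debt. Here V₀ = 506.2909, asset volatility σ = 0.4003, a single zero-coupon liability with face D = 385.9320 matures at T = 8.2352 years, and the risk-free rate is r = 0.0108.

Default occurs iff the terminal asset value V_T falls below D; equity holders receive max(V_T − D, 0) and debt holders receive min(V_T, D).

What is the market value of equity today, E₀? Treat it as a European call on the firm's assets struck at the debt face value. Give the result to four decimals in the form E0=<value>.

E0=271.2498

d₁ = [ln(V₀/D) + (r + σ²/2)T] / (σ√T)
   = [ln(506.2909/385.9320) + (0.0108 + 0.5·0.4003²)·8.2352] / (0.4003·√8.2352)
   = [0.271450 + 0.748745] / 1.148742 = 0.888097
d₂ = d₁ − σ√T = 0.888097 − 1.148742 = -0.260645
N(d₁) = 0.812756,  N(d₂) = 0.397183,  e^(−rT) = 0.914900
E₀ = V₀·N(d₁) − D·e^(−rT)·N(d₂)
   = 506.2909·0.812756 − 385.9320·0.914900·0.397183 = 271.249759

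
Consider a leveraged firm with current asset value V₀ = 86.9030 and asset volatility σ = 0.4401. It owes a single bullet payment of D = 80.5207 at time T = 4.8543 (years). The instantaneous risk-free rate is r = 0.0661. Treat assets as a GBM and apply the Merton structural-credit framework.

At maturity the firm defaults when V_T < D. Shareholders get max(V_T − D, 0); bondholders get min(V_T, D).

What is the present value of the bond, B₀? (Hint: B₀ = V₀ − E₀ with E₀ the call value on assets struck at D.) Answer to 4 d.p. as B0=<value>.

B0=43.5827

d₁ = [ln(V₀/D) + (r + σ²/2)T] / (σ√T)
   = [ln(86.9030/80.5207) + (0.0661 + 0.5·0.4401²)·4.8543] / (0.4401·√4.8543)
   = [0.076278 + 0.790979] / 0.969649 = 0.894403
d₂ = d₁ − σ√T = 0.894403 − 0.969649 = -0.075246
N(d₁) = 0.814447,  N(d₂) = 0.470009,  e^(−rT) = 0.725518
E₀ = V₀·N(d₁) − D·e^(−rT)·N(d₂)
   = 86.9030·0.814447 − 80.5207·0.725518·0.470009 = 43.320289
B₀ = V₀ − E₀ = 86.9030 − 43.320289 = 43.582711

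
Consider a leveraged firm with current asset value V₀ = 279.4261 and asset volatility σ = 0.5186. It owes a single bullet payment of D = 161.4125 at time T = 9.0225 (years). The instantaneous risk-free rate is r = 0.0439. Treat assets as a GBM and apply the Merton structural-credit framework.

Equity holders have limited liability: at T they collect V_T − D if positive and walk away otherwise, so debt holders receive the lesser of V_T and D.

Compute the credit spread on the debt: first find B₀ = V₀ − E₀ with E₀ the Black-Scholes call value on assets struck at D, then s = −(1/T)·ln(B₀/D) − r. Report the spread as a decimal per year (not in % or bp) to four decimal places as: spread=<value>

spread=0.0486

d₁ = [ln(V₀/D) + (r + σ²/2)T] / (σ√T)
   = [ln(279.4261/161.4125) + (0.0439 + 0.5·0.5186²)·9.0225] / (0.5186·√9.0225)
   = [0.548775 + 1.609370] / 1.557744 = 1.385430
d₂ = d₁ − σ√T = 1.385430 − 1.557744 = -0.172313
N(d₁) = 0.917040,  N(d₂) = 0.431596,  e^(−rT) = 0.672948
E₀ = V₀·N(d₁) − D·e^(−rT)·N(d₂)
   = 279.4261·0.917040 − 161.4125·0.672948·0.431596 = 209.363929
B₀ = V₀ − E₀ = 279.4261 − 209.363929 = 70.062171
spread = −(1/T)·ln(B₀/D) − r = −(1/9.0225)·ln(70.062171/161.4125) − 0.0439 = 0.04859988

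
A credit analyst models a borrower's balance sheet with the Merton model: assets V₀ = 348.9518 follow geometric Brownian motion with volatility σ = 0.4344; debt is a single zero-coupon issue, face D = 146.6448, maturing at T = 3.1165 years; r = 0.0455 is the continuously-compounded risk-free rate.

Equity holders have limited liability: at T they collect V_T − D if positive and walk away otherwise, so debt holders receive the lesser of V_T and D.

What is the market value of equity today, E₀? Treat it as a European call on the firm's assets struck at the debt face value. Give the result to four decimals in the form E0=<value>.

E0=228.4612

d₁ = [ln(V₀/D) + (r + σ²/2)T] / (σ√T)
   = [ln(348.9518/146.6448) + (0.0455 + 0.5·0.4344²)·3.1165] / (0.4344·√3.1165)
   = [0.866920 + 0.435848] / 0.766873 = 1.698806
d₂ = d₁ − σ√T = 1.698806 − 0.766873 = 0.931933
N(d₁) = 0.955322,  N(d₂) = 0.824314,  e^(−rT) = 0.867794
E₀ = V₀·N(d₁) − D·e^(−rT)·N(d₂)
   = 348.9518·0.955322 − 146.6448·0.867794·0.824314 = 228.461180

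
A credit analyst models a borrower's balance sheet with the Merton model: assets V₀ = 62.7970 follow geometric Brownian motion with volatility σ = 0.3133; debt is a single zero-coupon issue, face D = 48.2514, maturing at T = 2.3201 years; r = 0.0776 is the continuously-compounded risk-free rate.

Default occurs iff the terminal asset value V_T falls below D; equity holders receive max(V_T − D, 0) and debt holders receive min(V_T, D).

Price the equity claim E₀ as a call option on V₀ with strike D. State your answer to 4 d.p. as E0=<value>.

E0=24.7397

d₁ = [ln(V₀/D) + (r + σ²/2)T] / (σ√T)
   = [ln(62.7970/48.2514) + (0.0776 + 0.5·0.3133²)·2.3201] / (0.3133·√2.3201)
   = [0.263482 + 0.293907] / 0.477215 = 1.168005
d₂ = d₁ − σ√T = 1.168005 − 0.477215 = 0.690790
N(d₁) = 0.878598,  N(d₂) = 0.755151,  e^(−rT) = 0.835237
E₀ = V₀·N(d₁) − D·e^(−rT)·N(d₂)
   = 62.7970·0.878598 − 48.2514·0.835237·0.755151 = 24.739672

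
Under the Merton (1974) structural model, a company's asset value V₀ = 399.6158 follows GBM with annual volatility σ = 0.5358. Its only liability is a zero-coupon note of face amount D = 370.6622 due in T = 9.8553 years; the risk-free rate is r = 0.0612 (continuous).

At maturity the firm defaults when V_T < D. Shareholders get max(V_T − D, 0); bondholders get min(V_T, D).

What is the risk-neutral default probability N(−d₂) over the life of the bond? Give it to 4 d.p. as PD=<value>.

PD=0.6692

d₁ = [ln(V₀/D) + (r + σ²/2)T] / (σ√T)
   = [ln(399.6158/370.6622) + (0.0612 + 0.5·0.5358²)·9.8553] / (0.5358·√9.8553)
   = [0.075212 + 2.017782] / 1.682045 = 1.244315
d₂ = d₁ − σ√T = 1.244315 − 1.682045 = -0.437730
risk-neutral PD = N(−d₂) = N(0.437730) = 0.669209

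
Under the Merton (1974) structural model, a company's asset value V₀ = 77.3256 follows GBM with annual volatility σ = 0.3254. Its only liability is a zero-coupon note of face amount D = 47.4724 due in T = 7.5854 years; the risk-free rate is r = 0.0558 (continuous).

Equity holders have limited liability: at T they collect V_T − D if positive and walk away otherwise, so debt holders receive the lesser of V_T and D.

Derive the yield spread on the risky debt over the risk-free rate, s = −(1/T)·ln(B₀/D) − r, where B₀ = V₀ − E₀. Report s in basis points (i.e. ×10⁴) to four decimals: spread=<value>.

d₁ = [ln(V₀/D) + (r + σ²/2)T] / (σ√T)
   = [ln(77.3256/47.4724) + (0.0558 + 0.5·0.3254²)·7.5854] / (0.3254·√7.5854)
   = [0.487877 + 0.824856] / 0.896204 = 1.464770
d₂ = d₁ − σ√T = 1.464770 − 0.896204 = 0.568566
N(d₁) = 0.928508,  N(d₂) = 0.715175,  e^(−rT) = 0.654905
E₀ = V₀·N(d₁) − D·e^(−rT)·N(d₂)
   = 77.3256·0.928508 − 47.4724·0.654905·0.715175 = 49.562737
B₀ = V₀ − E₀ = 77.3256 − 49.562737 = 27.762863
spread = −(1/T)·ln(B₀/D) − r = −(1/7.5854)·ln(27.762863/47.4724) − 0.0558 = 0.01492128
in basis points: 0.01492128 × 10⁴ = 149.2128 bp

spread=149.2128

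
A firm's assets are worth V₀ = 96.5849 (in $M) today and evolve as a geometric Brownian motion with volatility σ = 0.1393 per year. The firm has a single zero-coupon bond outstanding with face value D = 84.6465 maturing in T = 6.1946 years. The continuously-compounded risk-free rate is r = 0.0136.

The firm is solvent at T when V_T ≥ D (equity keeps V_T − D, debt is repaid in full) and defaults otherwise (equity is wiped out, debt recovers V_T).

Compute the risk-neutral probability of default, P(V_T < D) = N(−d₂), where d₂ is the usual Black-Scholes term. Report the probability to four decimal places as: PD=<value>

PD=0.3263

d₁ = [ln(V₀/D) + (r + σ²/2)T] / (σ√T)
   = [ln(96.5849/84.6465) + (0.0136 + 0.5·0.1393²)·6.1946] / (0.1393·√6.1946)
   = [0.131939 + 0.144348] / 0.346703 = 0.796897
d₂ = d₁ − σ√T = 0.796897 − 0.346703 = 0.450194
risk-neutral PD = N(−d₂) = N(-0.450194) = 0.326285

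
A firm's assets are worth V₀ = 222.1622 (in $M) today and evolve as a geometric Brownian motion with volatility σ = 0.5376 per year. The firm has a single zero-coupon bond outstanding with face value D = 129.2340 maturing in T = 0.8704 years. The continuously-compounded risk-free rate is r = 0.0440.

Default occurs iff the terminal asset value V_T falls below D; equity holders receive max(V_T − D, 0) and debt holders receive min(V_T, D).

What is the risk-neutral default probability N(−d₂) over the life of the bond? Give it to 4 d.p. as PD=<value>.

PD=0.1825

d₁ = [ln(V₀/D) + (r + σ²/2)T] / (σ√T)
   = [ln(222.1622/129.2340) + (0.0440 + 0.5·0.5376²)·0.8704] / (0.5376·√0.8704)
   = [0.541783 + 0.164076] / 0.501555 = 1.407342
d₂ = d₁ − σ√T = 1.407342 − 0.501555 = 0.905786
risk-neutral PD = N(−d₂) = N(-0.905786) = 0.182524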